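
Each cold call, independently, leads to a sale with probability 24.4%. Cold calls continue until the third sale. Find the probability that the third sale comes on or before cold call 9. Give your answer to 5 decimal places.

Finishing within 9 cold calls ⇔ at least 3 successes in the first 9. With X ~ Binomial(9, 0.244), P(Y ≤ 9) = 1 − P(X ≤ 2).
  k=0: C(9,0)·0.244^0·0.756^9 = 0.0806670
  k=1: C(9,1)·0.244^1·0.756^8 = 0.2343186
  k=2: C(9,2)·0.244^2·0.756^7 = 0.3025065
1 − 0.6174921 = 0.3825079

0.38251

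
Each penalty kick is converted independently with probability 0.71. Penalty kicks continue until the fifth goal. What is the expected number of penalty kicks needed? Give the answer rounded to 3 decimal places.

Y = total penalty kicks until the fifth success; negative binomial with r=5, p=0.71.
E[Y] = r / p = 5 / 0.71 = 7.04225

7.042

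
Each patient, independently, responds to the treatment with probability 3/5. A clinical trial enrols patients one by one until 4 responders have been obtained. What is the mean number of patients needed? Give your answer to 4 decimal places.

6.6667

Y = total patients until the fourth success; negative binomial with r=4, p=0.60.
E[Y] = r / p = 4 / 0.60 = 6.666667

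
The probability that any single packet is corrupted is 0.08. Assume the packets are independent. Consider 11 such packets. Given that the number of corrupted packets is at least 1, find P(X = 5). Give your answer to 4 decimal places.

X ~ Binomial(11, 0.08). Want P(X=5 | X≥1) = P(X=5) / P(X≥1).
P(X=5) = C(11,5)·0.08^5·0.92^6 = 0.000918
P(X≥1) = 1 − 0.399637 = 0.600363
Ratio = 0.000918 / 0.600363 = 0.001529

0.0015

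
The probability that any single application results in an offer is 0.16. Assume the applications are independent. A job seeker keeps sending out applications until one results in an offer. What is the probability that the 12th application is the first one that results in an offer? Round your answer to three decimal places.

0.024

Geometric (trials to first success), p = 0.16.
P(Y = 12) = (1−p)^11 · p = 0.14692 · 0.16 = 0.02351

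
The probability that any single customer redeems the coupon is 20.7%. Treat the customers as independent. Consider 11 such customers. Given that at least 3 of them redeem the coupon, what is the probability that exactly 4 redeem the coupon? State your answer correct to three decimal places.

0.294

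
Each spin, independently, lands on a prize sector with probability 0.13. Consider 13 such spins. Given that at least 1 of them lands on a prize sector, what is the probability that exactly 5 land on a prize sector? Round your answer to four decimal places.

0.0188

X ~ Binomial(13, 0.13). Want P(X=5 | X≥1) = P(X=5) / P(X≥1).
P(X=5) = C(13,5)·0.13^5·0.87^8 = 0.015684
P(X≥1) = 1 − 0.163588 = 0.836412
Ratio = 0.015684 / 0.836412 = 0.018751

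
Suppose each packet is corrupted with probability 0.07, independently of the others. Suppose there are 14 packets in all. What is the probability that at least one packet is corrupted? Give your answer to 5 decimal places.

P(at least one) = 1 − P(none) = 1 − (1 − 0.07)^14
= 1 − 0.3620439 = 0.6379561

0.63796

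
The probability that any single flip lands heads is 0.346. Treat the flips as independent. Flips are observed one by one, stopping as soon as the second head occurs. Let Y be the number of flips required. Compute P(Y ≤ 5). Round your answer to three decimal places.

Finishing within 5 flips ⇔ at least 2 successes in the first 5. With X ~ Binomial(5, 0.346), P(Y ≤ 5) = 1 − P(X ≤ 1).
  k=0: C(5,0)·0.346^0·0.654^5 = 0.11964
  k=1: C(5,1)·0.346^1·0.654^4 = 0.31649
1 − 0.43613 = 0.56387

0.564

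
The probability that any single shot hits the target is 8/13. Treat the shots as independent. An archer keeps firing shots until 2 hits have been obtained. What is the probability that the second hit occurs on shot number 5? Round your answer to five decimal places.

Y = trial on which the second success occurs; negative binomial, r=2, p=0.615385.
P(Y=5) = C(4,1) · p^2 · (1−p)^3
= 4 · 0.3787 · 0.056896 = 0.0861853

0.08619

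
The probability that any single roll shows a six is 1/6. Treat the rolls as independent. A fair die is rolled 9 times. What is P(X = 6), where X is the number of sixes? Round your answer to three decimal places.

X ~ Binomial(n=9, p=0.166667).
P(X=6) = C(9,6) · p^6 · (1−p)^3
= 84 · 2.1433e-05 · 0.5787 = 0.00104

0.001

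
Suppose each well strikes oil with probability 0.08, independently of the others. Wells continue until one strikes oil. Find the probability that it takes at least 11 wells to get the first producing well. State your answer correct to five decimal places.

0.43439

Y = number of wells to the first success; geometric, p = 0.08.
P(Y > 10) = P(first 10 all fail) = (1−p)^10 = 0.4343885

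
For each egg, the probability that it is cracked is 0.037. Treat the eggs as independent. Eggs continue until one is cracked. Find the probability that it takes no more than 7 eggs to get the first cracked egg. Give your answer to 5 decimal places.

0.23196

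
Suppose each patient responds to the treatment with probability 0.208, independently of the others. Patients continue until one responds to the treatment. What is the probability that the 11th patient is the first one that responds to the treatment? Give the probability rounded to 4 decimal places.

0.0202

Geometric (trials to first success), p = 0.208.
P(Y = 11) = (1−p)^10 · p = 0.097107 · 0.208 = 0.020198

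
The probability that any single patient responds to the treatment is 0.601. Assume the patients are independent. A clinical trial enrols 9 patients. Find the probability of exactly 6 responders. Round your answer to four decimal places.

0.2514

X ~ Binomial(n=9, p=0.601).
P(X=6) = C(9,6) · p^6 · (1−p)^3
= 84 · 0.047125 · 0.063521 = 0.251446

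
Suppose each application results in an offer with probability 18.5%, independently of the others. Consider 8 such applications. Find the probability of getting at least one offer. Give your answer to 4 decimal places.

0.8053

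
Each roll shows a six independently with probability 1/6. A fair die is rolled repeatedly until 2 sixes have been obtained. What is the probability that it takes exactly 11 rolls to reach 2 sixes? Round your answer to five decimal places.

0.05384

Y = trial on which the second success occurs; negative binomial, r=2, p=0.166667.
P(Y=11) = C(10,1) · p^2 · (1−p)^9
= 10 · 0.027778 · 0.19381 = 0.0538352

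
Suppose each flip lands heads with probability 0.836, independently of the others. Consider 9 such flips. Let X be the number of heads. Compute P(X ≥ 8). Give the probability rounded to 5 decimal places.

X ~ Binomial(9, 0.836); P(X ≥ 8) = Σ C(9,k) p^k (1−p)^(9−k) over k:
  k=8: C(9,8)·0.836^8·0.164^1 = 0.3521572
  k=9: C(9,9)·0.836^9·0.164^0 = 0.1994603
Total = 0.5516175

0.55162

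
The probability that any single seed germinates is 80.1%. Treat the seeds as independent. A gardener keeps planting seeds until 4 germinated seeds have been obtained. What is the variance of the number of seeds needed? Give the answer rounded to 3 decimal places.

Y = total seeds until the fourth success; negative binomial with r=4, p=0.801.
Var(Y) = r(1−p)/p² = 4·0.199 / 0.801² = 1.24065

1.241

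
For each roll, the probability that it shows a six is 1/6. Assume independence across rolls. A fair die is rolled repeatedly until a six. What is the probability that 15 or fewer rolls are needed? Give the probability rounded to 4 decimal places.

0.9351

Y = number of rolls to the first success; geometric, p = 0.166667.
P(Y ≤ 15) = 1 − (1−p)^15 = 1 − 0.064905 = 0.935095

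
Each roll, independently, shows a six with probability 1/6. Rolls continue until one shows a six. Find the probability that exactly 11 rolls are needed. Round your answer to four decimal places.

Geometric (trials to first success), p = 0.166667.
P(Y = 11) = (1−p)^10 · p = 0.16151 · 0.166667 = 0.026918

0.0269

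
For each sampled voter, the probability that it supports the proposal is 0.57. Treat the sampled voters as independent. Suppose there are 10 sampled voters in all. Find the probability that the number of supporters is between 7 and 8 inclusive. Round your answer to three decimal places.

0.279

X ~ Binomial(10, 0.57); P(7 ≤ X ≤ 8) = Σ C(10,k) p^k (1−p)^(10−k) over k:
  k=7: C(10,7)·0.57^7·0.43^3 = 0.18651
  k=8: C(10,8)·0.57^8·0.43^2 = 0.09271
Total = 0.27923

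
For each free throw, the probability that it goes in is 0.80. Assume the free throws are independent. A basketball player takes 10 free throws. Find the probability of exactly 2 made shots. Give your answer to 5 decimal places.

0.00007

X ~ Binomial(n=10, p=0.80).
P(X=2) = C(10,2) · p^2 · (1−p)^8
= 45 · 0.64 · 2.56e-06 = 0.0000737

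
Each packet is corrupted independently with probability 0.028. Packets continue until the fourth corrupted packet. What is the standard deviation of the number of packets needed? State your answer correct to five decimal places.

70.42147

Y = total packets until the fourth success; negative binomial with r=4, p=0.028.
SD(Y) = √[r(1−p)/p²] = √(4959.1836735) = 70.4214717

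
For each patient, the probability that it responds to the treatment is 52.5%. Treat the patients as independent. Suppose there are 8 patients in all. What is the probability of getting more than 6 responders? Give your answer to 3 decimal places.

X ~ Binomial(8, 0.525); P(X ≥ 7) = Σ C(8,k) p^k (1−p)^(8−k) over k:
  k=7: C(8,7)·0.525^7·0.475^1 = 0.04177
  k=8: C(8,8)·0.525^8·0.475^0 = 0.00577
Total = 0.04754

0.048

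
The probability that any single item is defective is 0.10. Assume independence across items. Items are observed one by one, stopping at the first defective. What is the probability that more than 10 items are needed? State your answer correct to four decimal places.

Y = number of items to the first success; geometric, p = 0.10.
P(Y > 10) = P(first 10 all fail) = (1−p)^10 = 0.348678

0.3487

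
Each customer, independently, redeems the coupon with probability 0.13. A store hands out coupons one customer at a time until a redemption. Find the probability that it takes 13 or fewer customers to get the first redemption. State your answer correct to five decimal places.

Y = number of customers to the first success; geometric, p = 0.13.
P(Y ≤ 13) = 1 − (1−p)^13 = 1 − 0.1635876 = 0.8364124

0.83641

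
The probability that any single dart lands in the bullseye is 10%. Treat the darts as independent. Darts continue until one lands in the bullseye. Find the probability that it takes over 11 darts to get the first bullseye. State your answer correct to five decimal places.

0.31381

Y = number of darts to the first success; geometric, p = 0.10.
P(Y > 11) = P(first 11 all fail) = (1−p)^11 = 0.3138106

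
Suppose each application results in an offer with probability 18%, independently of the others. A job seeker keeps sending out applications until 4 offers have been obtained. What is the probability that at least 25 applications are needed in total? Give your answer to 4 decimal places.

0.3500

Needing more than 24 applications ⇔ fewer than 4 successes in the first 24. With X ~ Binomial(24, 0.18), P(Y > 24) = P(X ≤ 3).
  k=0: C(24,0)·0.18^0·0.82^24 = 0.008541
  k=1: C(24,1)·0.18^1·0.82^23 = 0.044999
  k=2: C(24,2)·0.18^2·0.82^22 = 0.113595
  k=3: C(24,3)·0.18^3·0.82^21 = 0.182860
P(X ≤ 3) = 0.349995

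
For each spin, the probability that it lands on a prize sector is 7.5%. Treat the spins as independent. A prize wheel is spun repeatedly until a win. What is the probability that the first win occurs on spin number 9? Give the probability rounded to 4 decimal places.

0.0402

Geometric (trials to first success), p = 0.075.
P(Y = 9) = (1−p)^8 · p = 0.53596 · 0.075 = 0.040197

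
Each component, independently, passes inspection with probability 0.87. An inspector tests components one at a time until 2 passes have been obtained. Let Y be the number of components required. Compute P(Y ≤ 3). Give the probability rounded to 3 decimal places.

Finishing within 3 components ⇔ at least 2 successes in the first 3. With X ~ Binomial(3, 0.87), P(Y ≤ 3) = 1 − P(X ≤ 1).
  k=0: C(3,0)·0.87^0·0.13^3 = 0.00220
  k=1: C(3,1)·0.87^1·0.13^2 = 0.04411
1 − 0.04631 = 0.95369

0.954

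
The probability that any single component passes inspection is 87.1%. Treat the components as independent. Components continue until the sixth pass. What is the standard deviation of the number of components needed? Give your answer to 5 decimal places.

Y = total components until the sixth success; negative binomial with r=6, p=0.871.
SD(Y) = √[r(1−p)/p²] = √(1.0202454) = 1.0100720

1.01007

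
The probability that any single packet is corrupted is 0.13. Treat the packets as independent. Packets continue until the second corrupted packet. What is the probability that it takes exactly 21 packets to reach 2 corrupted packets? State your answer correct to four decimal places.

Y = trial on which the second success occurs; negative binomial, r=2, p=0.13.
P(Y=21) = C(20,1) · p^2 · (1−p)^19
= 20 · 0.0169 · 0.070936 = 0.023976

0.0240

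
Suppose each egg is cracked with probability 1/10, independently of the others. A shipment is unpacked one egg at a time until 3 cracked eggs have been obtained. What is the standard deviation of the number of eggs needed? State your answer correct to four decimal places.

16.4317

Y = total eggs until the third success; negative binomial with r=3, p=0.10.
SD(Y) = √[r(1−p)/p²] = √(270.000000) = 16.431677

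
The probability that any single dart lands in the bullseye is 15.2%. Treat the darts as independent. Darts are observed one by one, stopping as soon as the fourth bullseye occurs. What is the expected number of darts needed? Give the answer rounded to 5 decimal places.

Y = total darts until the fourth success; negative binomial with r=4, p=0.152.
E[Y] = r / p = 4 / 0.152 = 26.3157895

26.31579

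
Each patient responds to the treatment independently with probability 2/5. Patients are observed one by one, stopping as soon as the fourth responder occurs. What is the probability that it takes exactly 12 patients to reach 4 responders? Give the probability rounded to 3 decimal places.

0.071

Y = trial on which the fourth success occurs; negative binomial, r=4, p=0.40.
P(Y=12) = C(11,3) · p^4 · (1−p)^8
= 165 · 0.0256 · 0.016796 = 0.07095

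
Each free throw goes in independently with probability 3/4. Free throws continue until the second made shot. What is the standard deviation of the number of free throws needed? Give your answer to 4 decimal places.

Y = total free throws until the second success; negative binomial with r=2, p=0.75.
SD(Y) = √[r(1−p)/p²] = √(0.888889) = 0.942809

0.9428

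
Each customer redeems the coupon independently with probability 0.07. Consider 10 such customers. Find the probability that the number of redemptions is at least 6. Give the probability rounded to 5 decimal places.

0.00002

X ~ Binomial(10, 0.07); P(X ≥ 6) = Σ C(10,k) p^k (1−p)^(10−k) over k:
  k=6: C(10,6)·0.07^6·0.93^4 = 0.0000185
  k=7: C(10,7)·0.07^7·0.93^3 = 0.0000008
  k=8: C(10,8)·0.07^8·0.93^2 = 0.0000000
  k=9: C(10,9)·0.07^9·0.93^1 = 0.0000000
  k=10: C(10,10)·0.07^10·0.93^0 = 0.0000000
Total = 0.0000193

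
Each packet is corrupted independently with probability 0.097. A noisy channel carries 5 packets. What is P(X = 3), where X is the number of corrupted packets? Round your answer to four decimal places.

X ~ Binomial(n=5, p=0.097).
P(X=3) = C(5,3) · p^3 · (1−p)^2
= 10 · 0.00091267 · 0.81541 = 0.007442

0.0074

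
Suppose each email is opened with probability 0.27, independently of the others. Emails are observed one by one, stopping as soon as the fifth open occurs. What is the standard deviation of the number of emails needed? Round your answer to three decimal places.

Y = total emails until the fifth success; negative binomial with r=5, p=0.27.
SD(Y) = √[r(1−p)/p²] = √(50.06859) = 7.07592

7.076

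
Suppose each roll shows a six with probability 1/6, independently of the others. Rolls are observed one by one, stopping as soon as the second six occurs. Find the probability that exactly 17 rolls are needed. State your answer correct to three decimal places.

Y = trial on which the second success occurs; negative binomial, r=2, p=0.166667.
P(Y=17) = C(16,1) · p^2 · (1−p)^15
= 16 · 0.027778 · 0.064905 = 0.02885

0.029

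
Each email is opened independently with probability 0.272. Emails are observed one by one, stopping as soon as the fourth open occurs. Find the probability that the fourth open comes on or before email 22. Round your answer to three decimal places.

0.887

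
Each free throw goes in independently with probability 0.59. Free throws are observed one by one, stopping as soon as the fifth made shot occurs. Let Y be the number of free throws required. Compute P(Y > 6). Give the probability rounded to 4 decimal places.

Needing more than 6 free throws ⇔ fewer than 5 successes in the first 6. With X ~ Binomial(6, 0.59), P(Y > 6) = P(X ≤ 4).
  k=0: C(6,0)·0.59^0·0.41^6 = 0.004750
  k=1: C(6,1)·0.59^1·0.41^5 = 0.041013
  k=2: C(6,2)·0.59^2·0.41^4 = 0.147547
  k=3: C(6,3)·0.59^3·0.41^3 = 0.283099
  k=4: C(6,4)·0.59^4·0.41^2 = 0.305539
P(X ≤ 4) = 0.781948

0.7819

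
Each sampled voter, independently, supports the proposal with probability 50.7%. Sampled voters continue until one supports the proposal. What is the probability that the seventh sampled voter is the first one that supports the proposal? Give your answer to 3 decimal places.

Geometric (trials to first success), p = 0.507.
P(Y = 7) = (1−p)^6 · p = 0.014358 · 0.507 = 0.00728

0.007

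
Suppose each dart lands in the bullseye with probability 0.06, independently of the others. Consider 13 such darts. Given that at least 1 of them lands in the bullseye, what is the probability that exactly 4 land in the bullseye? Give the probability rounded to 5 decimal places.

X ~ Binomial(13, 0.06). Want P(X=4 | X≥1) = P(X=4) / P(X≥1).
P(X=4) = C(13,4)·0.06^4·0.94^9 = 0.0053096
P(X≥1) = 1 − 0.4473651 = 0.5526349
Ratio = 0.0053096 / 0.5526349 = 0.0096078

0.00961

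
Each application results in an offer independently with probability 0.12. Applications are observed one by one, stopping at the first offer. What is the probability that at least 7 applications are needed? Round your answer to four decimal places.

Y = number of applications to the first success; geometric, p = 0.12.
P(Y > 6) = P(first 6 all fail) = (1−p)^6 = 0.464404

0.4644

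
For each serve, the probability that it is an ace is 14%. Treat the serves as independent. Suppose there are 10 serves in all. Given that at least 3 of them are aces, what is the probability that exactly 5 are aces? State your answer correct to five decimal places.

0.04126

X ~ Binomial(10, 0.14). Want P(X=5 | X≥3) = P(X=5) / P(X≥3).
P(X=5) = C(10,5)·0.14^5·0.86^5 = 0.0063758
P(X≥3) = 1 − 0.2213016 − 0.3602584 − 0.2639102 = 0.1545298
Ratio = 0.0063758 / 0.1545298 = 0.0412592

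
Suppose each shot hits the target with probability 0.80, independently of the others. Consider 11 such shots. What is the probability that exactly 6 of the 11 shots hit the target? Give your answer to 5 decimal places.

X ~ Binomial(n=11, p=0.80).
P(X=6) = C(11,6) · p^6 · (1−p)^5
= 462 · 0.26214 · 0.00032 = 0.0387554

0.03876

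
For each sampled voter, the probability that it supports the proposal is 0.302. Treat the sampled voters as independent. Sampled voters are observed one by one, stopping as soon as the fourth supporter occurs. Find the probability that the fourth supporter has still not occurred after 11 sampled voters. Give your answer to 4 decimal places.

0.5637

Needing more than 11 sampled voters ⇔ fewer than 4 successes in the first 11. With X ~ Binomial(11, 0.302), P(Y > 11) = P(X ≤ 3).
  k=0: C(11,0)·0.302^0·0.698^11 = 0.019161
  k=1: C(11,1)·0.302^1·0.698^10 = 0.091191
  k=2: C(11,2)·0.302^2·0.698^9 = 0.197277
  k=3: C(11,3)·0.302^3·0.698^8 = 0.256064
P(X ≤ 3) = 0.563692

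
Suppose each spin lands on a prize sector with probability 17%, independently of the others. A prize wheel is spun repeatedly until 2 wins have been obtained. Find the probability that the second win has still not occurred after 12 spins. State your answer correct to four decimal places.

0.3696

Needing more than 12 spins ⇔ fewer than 2 successes in the first 12. With X ~ Binomial(12, 0.17), P(Y > 12) = P(X ≤ 1).
  k=0: C(12,0)·0.17^0·0.83^12 = 0.106890
  k=1: C(12,1)·0.17^1·0.83^11 = 0.262718
P(X ≤ 1) = 0.369608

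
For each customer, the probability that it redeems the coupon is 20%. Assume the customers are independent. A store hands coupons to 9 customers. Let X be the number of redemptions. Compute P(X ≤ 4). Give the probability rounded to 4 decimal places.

0.9804

X ~ Binomial(9, 0.20); P(X ≤ 4) = Σ C(9,k) p^k (1−p)^(9−k) over k:
  k=0: C(9,0)·0.20^0·0.80^9 = 0.134218
  k=1: C(9,1)·0.20^1·0.80^8 = 0.301990
  k=2: C(9,2)·0.20^2·0.80^7 = 0.301990
  k=3: C(9,3)·0.20^3·0.80^6 = 0.176161
  k=4: C(9,4)·0.20^4·0.80^5 = 0.066060
Total = 0.980419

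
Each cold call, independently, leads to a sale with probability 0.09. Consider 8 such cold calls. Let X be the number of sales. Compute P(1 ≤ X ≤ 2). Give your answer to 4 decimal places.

X ~ Binomial(8, 0.09); P(1 ≤ X ≤ 2) = Σ C(8,k) p^k (1−p)^(8−k) over k:
  k=1: C(8,1)·0.09^1·0.91^7 = 0.372068
  k=2: C(8,2)·0.09^2·0.91^6 = 0.128793
Total = 0.500861

0.5009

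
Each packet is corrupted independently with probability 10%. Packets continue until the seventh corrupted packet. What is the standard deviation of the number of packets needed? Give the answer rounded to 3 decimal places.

Y = total packets until the seventh success; negative binomial with r=7, p=0.10.
SD(Y) = √[r(1−p)/p²] = √(630.00000) = 25.09980

25.100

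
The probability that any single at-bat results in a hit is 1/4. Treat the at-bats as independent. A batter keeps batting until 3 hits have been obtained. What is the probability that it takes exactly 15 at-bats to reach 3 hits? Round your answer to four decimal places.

Y = trial on which the third success occurs; negative binomial, r=3, p=0.25.
P(Y=15) = C(14,2) · p^3 · (1−p)^12
= 91 · 0.015625 · 0.031676 = 0.045040

0.0450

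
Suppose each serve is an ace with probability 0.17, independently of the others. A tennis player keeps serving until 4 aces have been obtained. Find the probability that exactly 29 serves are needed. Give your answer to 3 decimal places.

0.026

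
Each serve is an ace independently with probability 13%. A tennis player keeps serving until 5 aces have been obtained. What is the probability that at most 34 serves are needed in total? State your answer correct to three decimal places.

0.458

Finishing within 34 serves ⇔ at least 5 successes in the first 34. With X ~ Binomial(34, 0.13), P(Y ≤ 34) = 1 − P(X ≤ 4).
  k=0: C(34,0)·0.13^0·0.87^34 = 0.00878
  k=1: C(34,1)·0.13^1·0.87^33 = 0.04462
  k=2: C(34,2)·0.13^2·0.87^32 = 0.11002
  k=3: C(34,3)·0.13^3·0.87^31 = 0.17536
  k=4: C(34,4)·0.13^4·0.87^30 = 0.20307
1 − 0.54185 = 0.45815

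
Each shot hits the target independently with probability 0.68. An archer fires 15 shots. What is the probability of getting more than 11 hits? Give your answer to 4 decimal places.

0.2420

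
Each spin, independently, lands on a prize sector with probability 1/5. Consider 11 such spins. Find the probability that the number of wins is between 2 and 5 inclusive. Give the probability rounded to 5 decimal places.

0.66622

X ~ Binomial(11, 0.20); P(2 ≤ X ≤ 5) = Σ C(11,k) p^k (1−p)^(11−k) over k:
  k=2: C(11,2)·0.20^2·0.80^9 = 0.2952790
  k=3: C(11,3)·0.20^3·0.80^8 = 0.2214593
  k=4: C(11,4)·0.20^4·0.80^7 = 0.1107296
  k=5: C(11,5)·0.20^5·0.80^6 = 0.0387554
Total = 0.6662232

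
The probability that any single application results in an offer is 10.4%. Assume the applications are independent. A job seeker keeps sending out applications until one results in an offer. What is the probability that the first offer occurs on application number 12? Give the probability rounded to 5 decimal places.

Geometric (trials to first success), p = 0.104.
P(Y = 12) = (1−p)^11 · p = 0.29881 · 0.104 = 0.0310757

0.03108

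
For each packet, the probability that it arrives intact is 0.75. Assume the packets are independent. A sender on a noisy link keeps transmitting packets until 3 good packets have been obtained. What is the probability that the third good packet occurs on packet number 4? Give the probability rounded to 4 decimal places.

0.3164

Y = trial on which the third success occurs; negative binomial, r=3, p=0.75.
P(Y=4) = C(3,2) · p^3 · (1−p)^1
= 3 · 0.42188 · 0.25 = 0.316406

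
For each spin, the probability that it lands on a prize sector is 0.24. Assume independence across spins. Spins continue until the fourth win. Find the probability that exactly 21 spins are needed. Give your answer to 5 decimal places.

0.03561

Y = trial on which the fourth success occurs; negative binomial, r=4, p=0.24.
P(Y=21) = C(20,3) · p^4 · (1−p)^17
= 1140 · 0.0033178 · 0.0094152 = 0.0356107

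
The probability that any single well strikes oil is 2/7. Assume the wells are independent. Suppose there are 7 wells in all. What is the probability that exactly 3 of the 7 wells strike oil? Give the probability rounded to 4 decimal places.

0.2125

X ~ Binomial(n=7, p=0.285714).
P(X=3) = C(7,3) · p^3 · (1−p)^4
= 35 · 0.023324 · 0.26031 = 0.212496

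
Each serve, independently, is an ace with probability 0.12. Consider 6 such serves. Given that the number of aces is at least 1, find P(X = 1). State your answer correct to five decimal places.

X ~ Binomial(6, 0.12). Want P(X=1 | X≥1) = P(X=1) / P(X≥1).
P(X=1) = C(6,1)·0.12^1·0.88^5 = 0.3799670
P(X≥1) = 1 − 0.4644041 = 0.5355959
Ratio = 0.3799670 / 0.5355959 = 0.7094285

0.70943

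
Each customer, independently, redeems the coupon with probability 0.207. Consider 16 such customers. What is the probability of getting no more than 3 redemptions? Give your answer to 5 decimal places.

X ~ Binomial(16, 0.207); P(X ≤ 3) = Σ C(16,k) p^k (1−p)^(16−k) over k:
  k=0: C(16,0)·0.207^0·0.793^16 = 0.0244552
  k=1: C(16,1)·0.207^1·0.793^15 = 0.1021382
  k=2: C(16,2)·0.207^2·0.793^14 = 0.1999616
  k=3: C(16,3)·0.207^3·0.793^13 = 0.2435850
Total = 0.5701399

0.57014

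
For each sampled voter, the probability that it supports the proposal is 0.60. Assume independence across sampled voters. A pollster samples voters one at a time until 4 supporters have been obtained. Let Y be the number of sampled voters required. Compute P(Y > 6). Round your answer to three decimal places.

0.456

Needing more than 6 sampled voters ⇔ fewer than 4 successes in the first 6. With X ~ Binomial(6, 0.60), P(Y > 6) = P(X ≤ 3).
  k=0: C(6,0)·0.60^0·0.40^6 = 0.00410
  k=1: C(6,1)·0.60^1·0.40^5 = 0.03686
  k=2: C(6,2)·0.60^2·0.40^4 = 0.13824
  k=3: C(6,3)·0.60^3·0.40^3 = 0.27648
P(X ≤ 3) = 0.45568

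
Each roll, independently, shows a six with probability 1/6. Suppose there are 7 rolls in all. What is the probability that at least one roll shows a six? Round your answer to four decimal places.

P(at least one) = 1 − P(none) = 1 − (1 − 0.166667)^7
= 1 − 0.279082 = 0.720918

0.7209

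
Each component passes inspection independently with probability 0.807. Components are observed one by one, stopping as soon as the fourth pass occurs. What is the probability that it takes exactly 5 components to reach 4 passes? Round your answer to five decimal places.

Y = trial on which the fourth success occurs; negative binomial, r=4, p=0.807.
P(Y=5) = C(4,3) · p^4 · (1−p)^1
= 4 · 0.42413 · 0.193 = 0.3274247

0.32742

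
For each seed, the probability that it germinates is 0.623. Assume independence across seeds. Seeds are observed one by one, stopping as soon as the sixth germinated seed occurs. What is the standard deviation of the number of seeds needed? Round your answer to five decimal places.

Y = total seeds until the sixth success; negative binomial with r=6, p=0.623.
SD(Y) = √[r(1−p)/p²] = √(5.8279593) = 2.4141167

2.41412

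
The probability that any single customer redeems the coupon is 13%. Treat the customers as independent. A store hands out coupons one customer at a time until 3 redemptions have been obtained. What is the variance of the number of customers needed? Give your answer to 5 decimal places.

Y = total customers until the third success; negative binomial with r=3, p=0.13.
Var(Y) = r(1−p)/p² = 3·0.87 / 0.13² = 154.4378698

154.43787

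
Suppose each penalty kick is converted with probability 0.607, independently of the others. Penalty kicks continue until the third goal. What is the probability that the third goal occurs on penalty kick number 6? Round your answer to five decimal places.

0.13575

Y = trial on which the third success occurs; negative binomial, r=3, p=0.607.
P(Y=6) = C(5,2) · p^3 · (1−p)^3
= 10 · 0.22365 · 0.060698 = 0.1357512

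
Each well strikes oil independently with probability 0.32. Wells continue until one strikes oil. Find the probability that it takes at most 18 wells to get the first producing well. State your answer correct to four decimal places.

Y = number of wells to the first success; geometric, p = 0.32.
P(Y ≤ 18) = 1 − (1−p)^18 = 1 − 0.000966 = 0.999034

0.9990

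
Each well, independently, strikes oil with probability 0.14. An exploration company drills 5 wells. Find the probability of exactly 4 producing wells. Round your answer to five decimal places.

X ~ Binomial(n=5, p=0.14).
P(X=4) = C(5,4) · p^4 · (1−p)^1
= 5 · 0.00038416 · 0.86 = 0.0016519

0.00165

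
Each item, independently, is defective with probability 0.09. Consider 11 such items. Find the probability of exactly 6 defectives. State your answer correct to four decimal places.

0.0002

X ~ Binomial(n=11, p=0.09).
P(X=6) = C(11,6) · p^6 · (1−p)^5
= 462 · 5.3144e-07 · 0.62403 = 0.000153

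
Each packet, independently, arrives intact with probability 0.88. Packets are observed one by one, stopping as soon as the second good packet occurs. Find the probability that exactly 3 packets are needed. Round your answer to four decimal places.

Y = trial on which the second success occurs; negative binomial, r=2, p=0.88.
P(Y=3) = C(2,1) · p^2 · (1−p)^1
= 2 · 0.7744 · 0.12 = 0.185856

0.1859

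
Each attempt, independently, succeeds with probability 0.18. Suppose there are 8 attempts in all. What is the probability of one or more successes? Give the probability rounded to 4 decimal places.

P(at least one) = 1 − P(none) = 1 − (1 − 0.18)^8
= 1 − 0.204414 = 0.795586

0.7956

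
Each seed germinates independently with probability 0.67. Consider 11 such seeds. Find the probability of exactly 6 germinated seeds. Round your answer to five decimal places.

0.16355

X ~ Binomial(n=11, p=0.67).
P(X=6) = C(11,6) · p^6 · (1−p)^5
= 462 · 0.090458 · 0.0039135 = 0.1635537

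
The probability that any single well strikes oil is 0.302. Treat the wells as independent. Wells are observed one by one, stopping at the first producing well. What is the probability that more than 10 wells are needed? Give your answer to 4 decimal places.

Y = number of wells to the first success; geometric, p = 0.302.
P(Y > 10) = P(first 10 all fail) = (1−p)^10 = 0.027451

0.0275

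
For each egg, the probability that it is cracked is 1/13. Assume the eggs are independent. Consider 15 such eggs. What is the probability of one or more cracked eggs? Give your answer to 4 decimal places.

0.6990

P(at least one) = 1 − P(none) = 1 − (1 − 0.076923)^15
= 1 − 0.301001 = 0.698999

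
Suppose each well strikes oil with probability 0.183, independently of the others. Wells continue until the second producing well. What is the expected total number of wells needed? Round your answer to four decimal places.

Y = total wells until the second success; negative binomial with r=2, p=0.183.
E[Y] = r / p = 2 / 0.183 = 10.928962

10.9290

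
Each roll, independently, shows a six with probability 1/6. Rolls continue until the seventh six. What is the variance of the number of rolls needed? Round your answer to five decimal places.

210.00000

Y = total rolls until the seventh success; negative binomial with r=7, p=0.166667.
Var(Y) = r(1−p)/p² = 7·0.833333 / 0.166667² = 210.0000000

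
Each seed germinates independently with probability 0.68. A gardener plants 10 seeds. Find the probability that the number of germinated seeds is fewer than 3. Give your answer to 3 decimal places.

X ~ Binomial(10, 0.68); P(X ≤ 2) = Σ C(10,k) p^k (1−p)^(10−k) over k:
  k=0: C(10,0)·0.68^0·0.32^10 = 0.00001
  k=1: C(10,1)·0.68^1·0.32^9 = 0.00024
  k=2: C(10,2)·0.68^2·0.32^8 = 0.00229
Total = 0.00254

0.003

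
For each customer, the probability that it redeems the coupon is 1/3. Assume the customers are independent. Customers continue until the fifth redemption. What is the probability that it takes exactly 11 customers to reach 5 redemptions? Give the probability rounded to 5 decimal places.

Y = trial on which the fifth success occurs; negative binomial, r=5, p=0.333333.
P(Y=11) = C(10,4) · p^5 · (1−p)^6
= 210 · 0.0041152 · 0.087791 = 0.0758692

0.07587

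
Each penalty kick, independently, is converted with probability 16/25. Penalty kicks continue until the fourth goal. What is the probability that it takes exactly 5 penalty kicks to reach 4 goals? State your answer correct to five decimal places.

Y = trial on which the fourth success occurs; negative binomial, r=4, p=0.64.
P(Y=5) = C(4,3) · p^4 · (1−p)^1
= 4 · 0.16777 · 0.36 = 0.2415919

0.24159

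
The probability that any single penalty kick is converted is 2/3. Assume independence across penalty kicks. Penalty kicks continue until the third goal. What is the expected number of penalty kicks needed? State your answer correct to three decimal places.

Y = total penalty kicks until the third success; negative binomial with r=3, p=0.666667.
E[Y] = r / p = 3 / 0.666667 = 4.50000

4.500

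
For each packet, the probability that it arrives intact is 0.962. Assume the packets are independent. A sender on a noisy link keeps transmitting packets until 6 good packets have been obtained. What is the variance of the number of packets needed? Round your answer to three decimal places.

Y = total packets until the sixth success; negative binomial with r=6, p=0.962.
Var(Y) = r(1−p)/p² = 6·0.038 / 0.962² = 0.24637

0.246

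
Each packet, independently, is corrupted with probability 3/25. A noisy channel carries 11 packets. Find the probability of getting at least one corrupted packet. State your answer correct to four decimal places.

0.7549

P(at least one) = 1 − P(none) = 1 − (1 − 0.12)^11
= 1 − 0.245081 = 0.754919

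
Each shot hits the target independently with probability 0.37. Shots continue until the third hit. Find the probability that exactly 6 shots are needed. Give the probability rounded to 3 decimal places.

0.127

Y = trial on which the third success occurs; negative binomial, r=3, p=0.37.
P(Y=6) = C(5,2) · p^3 · (1−p)^3
= 10 · 0.050653 · 0.25005 = 0.12666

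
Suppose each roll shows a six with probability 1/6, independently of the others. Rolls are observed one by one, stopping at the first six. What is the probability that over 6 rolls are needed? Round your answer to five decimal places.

Y = number of rolls to the first success; geometric, p = 0.166667.
P(Y > 6) = P(first 6 all fail) = (1−p)^6 = 0.3348980

0.33490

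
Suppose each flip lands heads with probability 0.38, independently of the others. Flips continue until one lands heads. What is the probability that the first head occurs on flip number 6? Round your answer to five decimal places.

0.03481

Geometric (trials to first success), p = 0.38.
P(Y = 6) = (1−p)^5 · p = 0.091613 · 0.38 = 0.0348130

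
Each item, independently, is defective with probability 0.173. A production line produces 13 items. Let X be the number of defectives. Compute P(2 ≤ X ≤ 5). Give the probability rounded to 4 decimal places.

0.6700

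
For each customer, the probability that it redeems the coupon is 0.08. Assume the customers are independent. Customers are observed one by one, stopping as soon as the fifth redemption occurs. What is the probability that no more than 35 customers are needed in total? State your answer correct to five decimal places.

0.14430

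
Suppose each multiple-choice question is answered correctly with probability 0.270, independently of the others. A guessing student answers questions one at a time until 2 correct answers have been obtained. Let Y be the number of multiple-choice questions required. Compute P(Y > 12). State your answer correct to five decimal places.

0.12455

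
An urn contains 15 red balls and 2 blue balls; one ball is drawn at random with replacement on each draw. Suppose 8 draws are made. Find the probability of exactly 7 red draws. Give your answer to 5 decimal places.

X ~ Binomial(n=8, p=0.882353).
P(X=7) = C(8,7) · p^7 · (1−p)^1
= 8 · 0.41639 · 0.11765 = 0.3918929

0.39189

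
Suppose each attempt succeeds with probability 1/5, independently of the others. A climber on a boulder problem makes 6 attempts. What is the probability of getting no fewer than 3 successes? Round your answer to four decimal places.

X ~ Binomial(6, 0.20); P(X ≥ 3) = Σ C(6,k) p^k (1−p)^(6−k) over k:
  k=3: C(6,3)·0.20^3·0.80^3 = 0.081920
  k=4: C(6,4)·0.20^4·0.80^2 = 0.015360
  k=5: C(6,5)·0.20^5·0.80^1 = 0.001536
  k=6: C(6,6)·0.20^6·0.80^0 = 0.000064
Total = 0.098880

0.0989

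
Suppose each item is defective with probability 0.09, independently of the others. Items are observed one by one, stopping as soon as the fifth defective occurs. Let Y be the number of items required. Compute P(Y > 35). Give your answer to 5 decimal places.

0.79682

Needing more than 35 items ⇔ fewer than 5 successes in the first 35. With X ~ Binomial(35, 0.09), P(Y > 35) = P(X ≤ 4).
  k=0: C(35,0)·0.09^0·0.91^35 = 0.0368510
  k=1: C(35,1)·0.09^1·0.91^34 = 0.1275610
  k=2: C(35,2)·0.09^2·0.91^33 = 0.2144707
  k=3: C(35,3)·0.09^3·0.91^32 = 0.2333252
  k=4: C(35,4)·0.09^4·0.91^31 = 0.1846090
P(X ≤ 4) = 0.7968169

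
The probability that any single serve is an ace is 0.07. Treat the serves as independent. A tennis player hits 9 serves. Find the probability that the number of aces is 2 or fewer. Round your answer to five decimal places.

0.97909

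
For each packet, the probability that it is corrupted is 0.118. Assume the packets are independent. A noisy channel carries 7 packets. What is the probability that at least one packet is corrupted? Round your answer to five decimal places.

P(at least one) = 1 − P(none) = 1 − (1 − 0.118)^7
= 1 − 0.4152218 = 0.5847782

0.58478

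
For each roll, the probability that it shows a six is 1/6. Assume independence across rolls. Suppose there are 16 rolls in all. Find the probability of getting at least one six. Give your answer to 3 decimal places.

0.946

P(at least one) = 1 − P(none) = 1 − (1 − 0.166667)^16
= 1 − 0.05409 = 0.94591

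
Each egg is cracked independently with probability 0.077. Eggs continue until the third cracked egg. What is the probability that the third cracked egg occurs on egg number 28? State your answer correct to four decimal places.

Y = trial on which the third success occurs; negative binomial, r=3, p=0.077.
P(Y=28) = C(27,2) · p^3 · (1−p)^25
= 351 · 0.00045653 · 0.13491 = 0.021618

0.0216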